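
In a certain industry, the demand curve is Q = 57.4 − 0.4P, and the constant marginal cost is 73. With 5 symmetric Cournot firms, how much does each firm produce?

q_i = 4.7

Inverting demand: P = 143.5 − 2.5Q.
In a 5-firm Cournot equilibrium, symmetry and the first-order condition give q = (143.5 − 73)/(15) = 4.7. So Q = 23.5 and P = 84.75.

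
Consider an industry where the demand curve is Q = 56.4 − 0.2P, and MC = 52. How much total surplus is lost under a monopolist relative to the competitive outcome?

Inverting demand: P = 282 − 5Q.
Perfect competition: P = MC = 52, so 282 − 5Q = 52 and Q = 46.
Monopoly sets MR = MC: 282 − 10Q = 52 ⇒ Q = 23, P = 282 − 5·23 = 167.
DWL is the triangle between Q = 23 and Q = 46: ½·(46 − 23)·(167 − 52) = 1322.5.

DWL = 1322.5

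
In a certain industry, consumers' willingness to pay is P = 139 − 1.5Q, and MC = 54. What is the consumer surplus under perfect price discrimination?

CS = 0

A perfectly discriminating monopolist sells every unit with P(Q) ≥ MC(Q), so output equals the competitive quantity Q = 170/3. Each buyer pays their reservation price, so CS = 0 and the firm captures all surplus.
CS = 0.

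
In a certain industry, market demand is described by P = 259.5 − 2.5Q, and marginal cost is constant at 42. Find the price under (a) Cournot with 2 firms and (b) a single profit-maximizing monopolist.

Cournot: P = 114.5; Monopoly: P = 150.75

In a 2-firm Cournot equilibrium, symmetry and the first-order condition give q = (259.5 − 42)/(7.5) = 29. So Q = 58 and P = 114.5.
A monopolist chooses Q where MR = MC. MR = 259.5 − 5Q; setting this equal to 42 gives Q = 43.5 and P = 150.75.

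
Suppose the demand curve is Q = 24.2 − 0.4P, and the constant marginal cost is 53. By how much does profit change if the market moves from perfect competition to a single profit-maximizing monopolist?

Inverting demand: P = 60.5 − 2.5Q.
Competitive firms price at marginal cost: P = 53, giving Q = 3.
Profit = (53 − 53)·3 = 0.
A monopolist chooses Q where MR = MC. MR = 60.5 − 5Q; setting this equal to 53 gives Q = 1.5 and P = 56.75.
Profit = (56.75 − 53)·1.5 = 5.625.
Change in profit: 5.625 − 0 = 5.625.

Profit rises by 5.625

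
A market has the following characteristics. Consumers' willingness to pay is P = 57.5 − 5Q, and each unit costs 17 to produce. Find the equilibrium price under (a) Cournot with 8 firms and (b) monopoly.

In a 8-firm Cournot equilibrium, symmetry and the first-order condition give q = (57.5 − 17)/(45) = 0.9. So Q = 7.2 and P = 21.5.
The monopolist equates marginal revenue to marginal cost: 57.5 − 10Q = 17, so Q = 4.05. From demand, P = 37.25.

Cournot: P = 21.5; Monopoly: P = 37.25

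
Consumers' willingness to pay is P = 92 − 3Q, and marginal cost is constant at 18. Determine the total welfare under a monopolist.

TS = 684.5

A monopolist chooses Q where MR = MC. MR = 92 − 6Q; setting this equal to 18 gives Q = 37/3 and P = 55.
CS = ½·(92 − 55)·37/3 = 1369/6; PS = (55 − 18)·37/3 = 1369/3; TS = 684.5.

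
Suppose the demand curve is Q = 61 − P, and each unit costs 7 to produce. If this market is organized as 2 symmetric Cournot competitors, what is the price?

Inverting demand: P = 61 − Q.
Cournot with 2 identical firms: the symmetric best-response condition is 61 − 3q = 7. Each firm produces q = 18, total output Q = 36, price P = 25.

P = 25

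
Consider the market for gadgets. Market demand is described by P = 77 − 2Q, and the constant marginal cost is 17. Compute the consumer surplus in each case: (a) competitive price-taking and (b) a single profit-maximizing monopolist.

Under competition P = MC = 17, so Q = (77 − 17)/2 = 30.
CS = ½·(77 − 17)·30 = 900.
The monopolist equates marginal revenue to marginal cost: 77 − 4Q = 17, so Q = 15. From demand, P = 47.
CS = ½·(77 − 47)·15 = 225.

Competition: CS = 900; Monopoly: CS = 225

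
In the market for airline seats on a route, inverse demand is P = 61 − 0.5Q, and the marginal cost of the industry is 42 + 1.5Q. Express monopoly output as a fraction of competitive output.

Q_m/Q_c = 0.8

The monopolist equates marginal revenue to marginal cost: 61 − Q = 42 + 1.5Q, so Q = 7.6. From demand, P = 57.2.
Competitive equilibrium sets price equal to marginal cost: 61 − 0.5Q = 42 + 1.5Q, so Q = 9.5 and P = 56.25.
Ratio Q_m/Q_c = 7.6/9.5 = 0.8.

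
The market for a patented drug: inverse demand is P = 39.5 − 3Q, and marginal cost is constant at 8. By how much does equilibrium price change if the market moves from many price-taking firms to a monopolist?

Perfect competition: P = MC = 8, so 39.5 − 3Q = 8 and Q = 10.5.
A monopolist chooses Q where MR = MC. MR = 39.5 − 6Q; setting this equal to 8 gives Q = 5.25 and P = 23.75.
Change in equilibrium price: 23.75 − 8 = 15.75.

Equilibrium price rises by 15.75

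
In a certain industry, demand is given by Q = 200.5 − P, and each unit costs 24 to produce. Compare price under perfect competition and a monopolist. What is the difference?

Inverting demand: P = 200.5 − Q.
Competitive firms price at marginal cost: P = 24, giving Q = 176.5.
A monopolist chooses Q where MR = MC. MR = 200.5 − 2Q; setting this equal to 24 gives Q = 88.25 and P = 112.25.
Change in price: 112.25 − 24 = 88.25.

P rises by 88.25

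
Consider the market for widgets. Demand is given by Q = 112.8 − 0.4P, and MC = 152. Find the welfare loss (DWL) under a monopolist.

DWL = 845

Inverting demand: P = 282 − 2.5Q.
Perfect competition: P = MC = 152, so 282 − 2.5Q = 152 and Q = 52.
Monopoly sets MR = MC: 282 − 5Q = 152 ⇒ Q = 26, P = 282 − 2.5·26 = 217.
DWL is the triangle between Q = 26 and Q = 52: ½·(52 − 26)·(217 − 152) = 845.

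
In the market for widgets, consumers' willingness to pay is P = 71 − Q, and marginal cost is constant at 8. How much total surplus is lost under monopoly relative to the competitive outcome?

DWL = 496.125

Competitive firms price at marginal cost: P = 8, giving Q = 63.
The monopolist equates marginal revenue to marginal cost: 71 − 2Q = 8, so Q = 31.5. From demand, P = 39.5.
DWL is the triangle between Q = 31.5 and Q = 63: ½·(63 − 31.5)·(39.5 − 8) = 496.125.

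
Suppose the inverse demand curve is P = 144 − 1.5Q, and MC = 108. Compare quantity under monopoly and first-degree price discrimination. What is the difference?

The monopolist equates marginal revenue to marginal cost: 144 − 3Q = 108, so Q = 12. From demand, P = 126.
With perfect price discrimination, output is the efficient level Q = 24 (where demand meets MC), but every buyer pays their willingness to pay: CS = 0 and PS = total surplus.
Change in quantity: 24 − 12 = 12.

Q rises by 12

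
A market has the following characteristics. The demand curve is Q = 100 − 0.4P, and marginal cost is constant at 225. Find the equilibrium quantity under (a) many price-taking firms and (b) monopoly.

Inverting demand: P = 250 − 2.5Q.
Perfect competition: P = MC = 225, so 250 − 2.5Q = 225 and Q = 10.
A monopolist chooses Q where MR = MC. MR = 250 − 5Q; setting this equal to 225 gives Q = 5 and P = 237.5.

Competition: Q = 10; Monopoly: Q = 5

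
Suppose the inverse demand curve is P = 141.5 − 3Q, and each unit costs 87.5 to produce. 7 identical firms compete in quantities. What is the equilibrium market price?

P = 94.25

In a 7-firm Cournot equilibrium, symmetry and the first-order condition give q = (141.5 − 87.5)/(24) = 2.25. So Q = 15.75 and P = 94.25.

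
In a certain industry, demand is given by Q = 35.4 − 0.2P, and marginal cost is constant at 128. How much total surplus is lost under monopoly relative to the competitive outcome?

DWL = 60.025

Inverting demand: P = 177 − 5Q.
Under competition P = MC = 128, so Q = (177 − 128)/5 = 9.8.
The monopolist equates marginal revenue to marginal cost: 177 − 10Q = 128, so Q = 4.9. From demand, P = 152.5.
DWL is the triangle between Q = 4.9 and Q = 9.8: ½·(9.8 − 4.9)·(152.5 − 128) = 60.025.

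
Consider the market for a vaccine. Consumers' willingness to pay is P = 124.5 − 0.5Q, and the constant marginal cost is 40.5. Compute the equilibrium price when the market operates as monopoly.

P = 82.5

The monopolist equates marginal revenue to marginal cost: 124.5 − Q = 40.5, so Q = 84. From demand, P = 82.5.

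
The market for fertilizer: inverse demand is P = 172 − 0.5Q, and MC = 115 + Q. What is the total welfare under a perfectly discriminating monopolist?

With perfect price discrimination, output is the efficient level Q = 38 (where demand meets MC), but every buyer pays their willingness to pay: CS = 0 and PS = total surplus.
TS = 1083 (equal to competitive TS).

TS = 1083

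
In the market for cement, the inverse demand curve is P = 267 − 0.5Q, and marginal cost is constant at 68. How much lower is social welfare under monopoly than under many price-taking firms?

Competitive firms price at marginal cost: P = 68, giving Q = 398.
CS = ½·(267 − 68)·398 = 39601; PS = (68 − 68)·398 = 0; TS = 39601.
Monopoly sets MR = MC: 267 − Q = 68 ⇒ Q = 199, P = 267 − 0.5·199 = 167.5.
CS = ½·(267 − 167.5)·199 = 9900.25; PS = (167.5 − 68)·199 = 19800.5; TS = 29700.75.
Change in social welfare: 29700.75 − 39601 = −9900.25.

TS falls by 9900.25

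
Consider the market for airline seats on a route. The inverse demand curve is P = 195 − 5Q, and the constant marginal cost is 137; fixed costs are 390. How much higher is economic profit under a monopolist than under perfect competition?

Economic profit rises by 168.2

Perfect competition: P = MC = 137, so 195 − 5Q = 137 and Q = 11.6.
Profit = (137 − 137)·11.6 − 390 = −390.
The monopolist equates marginal revenue to marginal cost: 195 − 10Q = 137, so Q = 5.8. From demand, P = 166.
Profit = (166 − 137)·5.8 − 390 = −221.8.
Change in economic profit: −221.8 − −390 = 168.2.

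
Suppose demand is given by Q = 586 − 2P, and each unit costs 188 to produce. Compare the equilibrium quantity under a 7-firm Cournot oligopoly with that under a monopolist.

Cournot: Q = 183.75; Monopoly: Q = 105

Inverting demand: P = 293 − 0.5Q.
Cournot with 7 identical firms: the symmetric best-response condition is 293 − 4q = 188. Each firm produces q = 26.25, total output Q = 183.75, price P = 201.125.
Monopoly sets MR = MC: 293 − Q = 188 ⇒ Q = 105, P = 293 − 0.5·105 = 240.5.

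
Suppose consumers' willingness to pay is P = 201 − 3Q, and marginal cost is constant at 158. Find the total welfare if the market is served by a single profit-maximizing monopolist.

TS = 231.125

Monopoly sets MR = MC: 201 − 6Q = 158 ⇒ Q = 43/6, P = 201 − 3·43/6 = 179.5.
CS = ½·(201 − 179.5)·43/6 = 1849/24; PS = (179.5 − 158)·43/6 = 1849/12; TS = 231.125.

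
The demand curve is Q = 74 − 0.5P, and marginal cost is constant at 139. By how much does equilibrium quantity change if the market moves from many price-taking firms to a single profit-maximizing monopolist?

Q falls by 2.25

Inverting demand: P = 148 − 2Q.
Perfect competition: P = MC = 139, so 148 − 2Q = 139 and Q = 4.5.
Monopoly sets MR = MC: 148 − 4Q = 139 ⇒ Q = 2.25, P = 148 − 2·2.25 = 143.5.
Change in equilibrium quantity: 2.25 − 4.5 = −2.25.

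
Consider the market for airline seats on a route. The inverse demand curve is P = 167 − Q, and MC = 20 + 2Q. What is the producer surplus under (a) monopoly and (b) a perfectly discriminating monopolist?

Monopoly sets MR = MC: 167 − 2Q = 20 + 2Q ⇒ Q = 36.75, P = 167 − 36.75 = 130.25.
PS = P·Q − VC(Q) = 130.25·36.75 − (20·36.75 + ½·2·36.75²) = 2701.125.
A perfectly discriminating monopolist sells every unit with P(Q) ≥ MC(Q), so output equals the competitive quantity Q = 49. Each buyer pays their reservation price, so CS = 0 and the firm captures all surplus.
PS = ½·(167 − 20)·49 = 3601.5.

Monopoly: PS = 2701.125; Perfect PD: PS = 3601.5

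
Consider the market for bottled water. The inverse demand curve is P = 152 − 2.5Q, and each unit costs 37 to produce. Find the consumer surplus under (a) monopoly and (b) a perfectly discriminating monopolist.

Monopoly: CS = 661.25; Perfect PD: CS = 0

Monopoly sets MR = MC: 152 − 5Q = 37 ⇒ Q = 23, P = 152 − 2.5·23 = 94.5.
CS = ½·(152 − 94.5)·23 = 661.25.
With perfect price discrimination, output is the efficient level Q = 46 (where demand meets MC), but every buyer pays their willingness to pay: CS = 0 and PS = total surplus.
CS = 0.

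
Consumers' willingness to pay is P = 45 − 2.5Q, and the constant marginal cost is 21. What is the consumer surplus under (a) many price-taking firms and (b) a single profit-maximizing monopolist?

Perfect competition: P = MC = 21, so 45 − 2.5Q = 21 and Q = 9.6.
CS = ½·(45 − 21)·9.6 = 115.2.
A monopolist chooses Q where MR = MC. MR = 45 − 5Q; setting this equal to 21 gives Q = 4.8 and P = 33.
CS = ½·(45 − 33)·4.8 = 28.8.

Competition: CS = 115.2; Monopoly: CS = 28.8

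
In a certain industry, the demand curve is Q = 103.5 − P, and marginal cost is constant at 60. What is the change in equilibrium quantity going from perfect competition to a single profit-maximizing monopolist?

Q falls by 21.75

Inverting demand: P = 103.5 − Q.
Perfect competition: P = MC = 60, so 103.5 − Q = 60 and Q = 43.5.
Monopoly sets MR = MC: 103.5 − 2Q = 60 ⇒ Q = 21.75, P = 103.5 − 21.75 = 81.75.
Change in equilibrium quantity: 21.75 − 43.5 = −21.75.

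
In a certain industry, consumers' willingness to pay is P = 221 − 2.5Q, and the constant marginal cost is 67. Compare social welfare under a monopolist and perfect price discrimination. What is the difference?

A monopolist chooses Q where MR = MC. MR = 221 − 5Q; setting this equal to 67 gives Q = 30.8 and P = 144.
CS = ½·(221 − 144)·30.8 = 1185.8; PS = (144 − 67)·30.8 = 2371.6; TS = 3557.4.
Under first-degree price discrimination the firm charges each unit its demand price and produces up to where P = MC, i.e. Q = 61.6. Consumer surplus is zero; producer surplus equals total surplus.
TS = 4743.2 (equal to competitive TS).
Change in social welfare: 4743.2 − 3557.4 = 1185.8.

Social welfare rises by 1185.8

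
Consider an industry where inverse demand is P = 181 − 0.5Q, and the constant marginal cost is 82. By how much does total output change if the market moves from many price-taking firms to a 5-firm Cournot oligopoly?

Total output falls by 33

Under competition P = MC = 82, so Q = (181 − 82)/0.5 = 198.
Cournot with 5 identical firms: the symmetric best-response condition is 181 − 3q = 82. Each firm produces q = 33, total output Q = 165, price P = 98.5.
Change in total output: 165 − 198 = −33.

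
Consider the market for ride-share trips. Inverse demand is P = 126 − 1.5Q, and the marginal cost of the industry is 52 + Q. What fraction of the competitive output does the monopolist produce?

Monopoly sets MR = MC: 126 − 3Q = 52 + Q ⇒ Q = 18.5, P = 126 − 1.5·18.5 = 98.25.
Competitive equilibrium sets price equal to marginal cost: 126 − 1.5Q = 52 + Q, so Q = 29.6 and P = 81.6.
Ratio Q_m/Q_c = 18.5/29.6 = 0.625.

Q_m/Q_c = 0.625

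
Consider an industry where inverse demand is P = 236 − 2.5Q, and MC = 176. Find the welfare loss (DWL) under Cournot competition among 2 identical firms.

DWL = 80

Competitive firms price at marginal cost: P = 176, giving Q = 24.
Cournot with 2 identical firms: the symmetric best-response condition is 236 − 7.5q = 176. Each firm produces q = 8, total output Q = 16, price P = 196.
DWL is the triangle between Q = 16 and Q = 24: ½·(24 − 16)·(196 − 176) = 80.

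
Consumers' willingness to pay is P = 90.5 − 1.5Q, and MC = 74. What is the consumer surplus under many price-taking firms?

Perfect competition: P = MC = 74, so 90.5 − 1.5Q = 74 and Q = 11.
CS = ½·(90.5 − 74)·11 = 90.75.

CS = 90.75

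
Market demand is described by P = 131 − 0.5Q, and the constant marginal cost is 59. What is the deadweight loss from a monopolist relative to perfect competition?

Under competition P = MC = 59, so Q = (131 − 59)/0.5 = 144.
The monopolist equates marginal revenue to marginal cost: 131 − Q = 59, so Q = 72. From demand, P = 95.
DWL is the triangle between Q = 72 and Q = 144: ½·(144 − 72)·(95 − 59) = 1296.

DWL = 1296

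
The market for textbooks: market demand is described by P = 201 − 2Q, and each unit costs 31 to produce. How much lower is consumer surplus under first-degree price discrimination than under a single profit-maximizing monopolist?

Consumer surplus falls by 1806.25

Monopoly sets MR = MC: 201 − 4Q = 31 ⇒ Q = 42.5, P = 201 − 2·42.5 = 116.
CS = ½·(201 − 116)·42.5 = 1806.25.
A perfectly discriminating monopolist sells every unit with P(Q) ≥ MC(Q), so output equals the competitive quantity Q = 85. Each buyer pays their reservation price, so CS = 0 and the firm captures all surplus.
CS = 0.
Change in consumer surplus: 0 − 1806.25 = −1806.25.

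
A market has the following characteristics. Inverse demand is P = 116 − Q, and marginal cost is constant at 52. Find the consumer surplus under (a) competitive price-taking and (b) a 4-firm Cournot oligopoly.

Competition: CS = 2048; Cournot: CS = 1310.72

Competitive firms price at marginal cost: P = 52, giving Q = 64.
CS = ½·(116 − 52)·64 = 2048.
With 4 symmetric Cournot firms, each firm's FOC gives 116 − 5q = 52, so q = 12.8, Q = 4·12.8 = 51.2, and P = 64.8.
CS = ½·(116 − 64.8)·51.2 = 1310.72.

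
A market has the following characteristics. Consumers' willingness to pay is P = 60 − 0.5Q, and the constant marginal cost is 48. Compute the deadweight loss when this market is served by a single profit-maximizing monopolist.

Competitive firms price at marginal cost: P = 48, giving Q = 24.
A monopolist chooses Q where MR = MC. MR = 60 − Q; setting this equal to 48 gives Q = 12 and P = 54.
DWL is the triangle between Q = 12 and Q = 24: ½·(24 − 12)·(54 − 48) = 36.

DWL = 36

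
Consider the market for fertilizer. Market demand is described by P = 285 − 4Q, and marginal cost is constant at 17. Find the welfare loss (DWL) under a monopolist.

DWL = 2244.5

Competitive firms price at marginal cost: P = 17, giving Q = 67.
The monopolist equates marginal revenue to marginal cost: 285 − 8Q = 17, so Q = 33.5. From demand, P = 151.
DWL is the triangle between Q = 33.5 and Q = 67: ½·(67 − 33.5)·(151 − 17) = 2244.5.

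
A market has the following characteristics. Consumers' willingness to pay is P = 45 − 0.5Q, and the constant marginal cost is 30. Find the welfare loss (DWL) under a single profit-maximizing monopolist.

DWL = 56.25

Under competition P = MC = 30, so Q = (45 − 30)/0.5 = 30.
The monopolist equates marginal revenue to marginal cost: 45 − Q = 30, so Q = 15. From demand, P = 37.5.
DWL is the triangle between Q = 15 and Q = 30: ½·(30 − 15)·(37.5 − 30) = 56.25.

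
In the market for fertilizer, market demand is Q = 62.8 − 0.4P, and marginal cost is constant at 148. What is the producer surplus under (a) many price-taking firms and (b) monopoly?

Inverting demand: P = 157 − 2.5Q.
Perfect competition: P = MC = 148, so 157 − 2.5Q = 148 and Q = 3.6.
PS = (148 − 148)·3.6 = 0.
The monopolist equates marginal revenue to marginal cost: 157 − 5Q = 148, so Q = 1.8. From demand, P = 152.5.
PS = (152.5 − 148)·1.8 = 8.1.

Competition: PS = 0; Monopoly: PS = 8.1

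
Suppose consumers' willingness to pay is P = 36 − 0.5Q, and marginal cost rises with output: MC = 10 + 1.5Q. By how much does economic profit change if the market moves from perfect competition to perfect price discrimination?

π rises by 42.25

Competitive equilibrium sets price equal to marginal cost: 36 − 0.5Q = 10 + 1.5Q, so Q = 13 and P = 29.5.
Profit = 29.5·13 − (10·13 + ½·1.5·13²) = 126.75.
Under first-degree price discrimination the firm charges each unit its demand price and produces up to where P = MC, i.e. Q = 13. Consumer surplus is zero; producer surplus equals total surplus.
PS equals the full surplus area, 169. Profit = 169 = 169.
Change in economic profit: 169 − 126.75 = 42.25.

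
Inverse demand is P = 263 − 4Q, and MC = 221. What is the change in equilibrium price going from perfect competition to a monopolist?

P rises by 21

Competitive firms price at marginal cost: P = 221, giving Q = 10.5.
A monopolist chooses Q where MR = MC. MR = 263 − 8Q; setting this equal to 221 gives Q = 5.25 and P = 242.
Change in equilibrium price: 242 − 221 = 21.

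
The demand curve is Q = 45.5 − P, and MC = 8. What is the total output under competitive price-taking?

Q = 37.5

Inverting demand: P = 45.5 − Q.
Competitive firms price at marginal cost: P = 8, giving Q = 37.5.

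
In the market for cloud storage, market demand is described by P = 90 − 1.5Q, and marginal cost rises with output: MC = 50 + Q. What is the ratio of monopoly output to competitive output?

A monopolist chooses Q where MR = MC. MR = 90 − 3Q; setting this equal to 50 + Q gives Q = 10 and P = 75.
Under competition P = MC: 90 − 1.5Q = 50 + Q ⇒ Q = 16, P = 66.
Ratio Q_m/Q_c = 10/16 = 0.625.

Q_m/Q_c = 0.625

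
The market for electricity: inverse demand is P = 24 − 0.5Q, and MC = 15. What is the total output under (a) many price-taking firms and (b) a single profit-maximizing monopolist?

Perfect competition: P = MC = 15, so 24 − 0.5Q = 15 and Q = 18.
Monopoly sets MR = MC: 24 − Q = 15 ⇒ Q = 9, P = 24 − 0.5·9 = 19.5.

Competition: Q = 18; Monopoly: Q = 9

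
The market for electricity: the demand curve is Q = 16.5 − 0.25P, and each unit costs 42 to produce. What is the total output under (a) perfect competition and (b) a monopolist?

Inverting demand: P = 66 − 4Q.
Perfect competition: P = MC = 42, so 66 − 4Q = 42 and Q = 6.
A monopolist chooses Q where MR = MC. MR = 66 − 8Q; setting this equal to 42 gives Q = 3 and P = 54.

Competition: Q = 6; Monopoly: Q = 3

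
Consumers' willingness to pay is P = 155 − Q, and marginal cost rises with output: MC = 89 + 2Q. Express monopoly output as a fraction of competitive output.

Monopoly sets MR = MC: 155 − 2Q = 89 + 2Q ⇒ Q = 16.5, P = 155 − 16.5 = 138.5.
Competitive equilibrium sets price equal to marginal cost: 155 − Q = 89 + 2Q, so Q = 22 and P = 133.
Ratio Q_m/Q_c = 16.5/22 = 0.75.

Q_m/Q_c = 0.75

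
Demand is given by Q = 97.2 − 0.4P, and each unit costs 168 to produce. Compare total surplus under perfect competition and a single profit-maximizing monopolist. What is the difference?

Total surplus falls by 281.25

Inverting demand: P = 243 − 2.5Q.
Competitive firms price at marginal cost: P = 168, giving Q = 30.
CS = ½·(243 − 168)·30 = 1125; PS = (168 − 168)·30 = 0; TS = 1125.
The monopolist equates marginal revenue to marginal cost: 243 − 5Q = 168, so Q = 15. From demand, P = 205.5.
CS = ½·(243 − 205.5)·15 = 281.25; PS = (205.5 − 168)·15 = 562.5; TS = 843.75.
Change in total surplus: 843.75 − 1125 = −281.25.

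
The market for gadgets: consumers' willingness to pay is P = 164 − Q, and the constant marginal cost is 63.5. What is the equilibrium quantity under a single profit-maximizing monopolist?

Q = 50.25

A monopolist chooses Q where MR = MC. MR = 164 − 2Q; setting this equal to 63.5 gives Q = 50.25 and P = 113.75.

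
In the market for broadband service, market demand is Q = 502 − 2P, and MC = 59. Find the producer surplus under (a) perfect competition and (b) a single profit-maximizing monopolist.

Competition: PS = 0; Monopoly: PS = 18432

Inverting demand: P = 251 − 0.5Q.
Under competition P = MC = 59, so Q = (251 − 59)/0.5 = 384.
PS = (59 − 59)·384 = 0.
The monopolist equates marginal revenue to marginal cost: 251 − Q = 59, so Q = 192. From demand, P = 155.
PS = (155 − 59)·192 = 18432.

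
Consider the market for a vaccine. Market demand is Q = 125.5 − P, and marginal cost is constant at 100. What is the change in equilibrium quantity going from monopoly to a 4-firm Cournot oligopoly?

Q rises by 7.65

Inverting demand: P = 125.5 − Q.
A monopolist chooses Q where MR = MC. MR = 125.5 − 2Q; setting this equal to 100 gives Q = 12.75 and P = 112.75.
Cournot with 4 identical firms: the symmetric best-response condition is 125.5 − 5q = 100. Each firm produces q = 5.1, total output Q = 20.4, price P = 105.1.
Change in equilibrium quantity: 20.4 − 12.75 = 7.65.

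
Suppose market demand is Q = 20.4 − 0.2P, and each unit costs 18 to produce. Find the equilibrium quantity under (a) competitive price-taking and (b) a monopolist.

Inverting demand: P = 102 − 5Q.
Perfect competition: P = MC = 18, so 102 − 5Q = 18 and Q = 16.8.
A monopolist chooses Q where MR = MC. MR = 102 − 10Q; setting this equal to 18 gives Q = 8.4 and P = 60.

Competition: Q = 16.8; Monopoly: Q = 8.4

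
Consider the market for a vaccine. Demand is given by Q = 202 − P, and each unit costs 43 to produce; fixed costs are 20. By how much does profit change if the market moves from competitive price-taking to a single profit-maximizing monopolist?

Profit rises by 6320.25

Inverting demand: P = 202 − Q.
Perfect competition: P = MC = 43, so 202 − Q = 43 and Q = 159.
Profit = (43 − 43)·159 − 20 = −20.
Monopoly sets MR = MC: 202 − 2Q = 43 ⇒ Q = 79.5, P = 202 − 79.5 = 122.5.
Profit = (122.5 − 43)·79.5 − 20 = 6300.25.
Change in profit: 6300.25 − −20 = 6320.25.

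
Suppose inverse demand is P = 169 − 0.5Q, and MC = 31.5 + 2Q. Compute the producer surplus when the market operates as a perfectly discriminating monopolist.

Under first-degree price discrimination the firm charges each unit its demand price and produces up to where P = MC, i.e. Q = 55. Consumer surplus is zero; producer surplus equals total surplus.
PS = ½·(169 − 31.5)·55 = 3781.25.

PS = 3781.25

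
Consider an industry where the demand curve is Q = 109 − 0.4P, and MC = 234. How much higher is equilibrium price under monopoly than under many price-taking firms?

Equilibrium price rises by 19.25

Inverting demand: P = 272.5 − 2.5Q.
Under competition P = MC = 234, so Q = (272.5 − 234)/2.5 = 15.4.
A monopolist chooses Q where MR = MC. MR = 272.5 − 5Q; setting this equal to 234 gives Q = 7.7 and P = 253.25.
Change in equilibrium price: 253.25 − 234 = 19.25.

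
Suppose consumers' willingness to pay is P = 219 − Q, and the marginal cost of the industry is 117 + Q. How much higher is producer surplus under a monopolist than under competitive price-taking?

PS rises by 433.5

Under competition P = MC: 219 − Q = 117 + Q ⇒ Q = 51, P = 168.
PS = P·Q − VC(Q) = 168·51 − (117·51 + ½·1·51²) = 1300.5.
The monopolist equates marginal revenue to marginal cost: 219 − 2Q = 117 + Q, so Q = 34. From demand, P = 185.
PS = P·Q − VC(Q) = 185·34 − (117·34 + ½·1·34²) = 1734.
Change in producer surplus: 1734 − 1300.5 = 433.5.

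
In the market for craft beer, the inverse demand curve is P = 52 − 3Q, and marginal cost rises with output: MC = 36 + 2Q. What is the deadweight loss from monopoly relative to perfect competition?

DWL = 3.6

Competitive equilibrium sets price equal to marginal cost: 52 − 3Q = 36 + 2Q, so Q = 3.2 and P = 42.4.
Monopoly sets MR = MC: 52 − 6Q = 36 + 2Q ⇒ Q = 2, P = 52 − 3·2 = 46.
CS = ½·(52 − 42.4)·3.2 = 15.36; PS = (42.4·3.2 − 36·3.2 − ½·2·3.2²) = 10.24; TS = 25.6.
CS = ½·(52 − 46)·2 = 6; PS = (46·2 − 36·2 − ½·2·2²) = 16; TS = 22.
DWL = 25.6 − 22 = 3.6.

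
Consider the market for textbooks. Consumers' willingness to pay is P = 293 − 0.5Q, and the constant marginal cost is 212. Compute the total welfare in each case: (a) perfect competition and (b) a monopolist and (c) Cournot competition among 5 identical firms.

Competitive firms price at marginal cost: P = 212, giving Q = 162.
CS = ½·(293 − 212)·162 = 6561; PS = (212 − 212)·162 = 0; TS = 6561.
The monopolist equates marginal revenue to marginal cost: 293 − Q = 212, so Q = 81. From demand, P = 252.5.
CS = ½·(293 − 252.5)·81 = 1640.25; PS = (252.5 − 212)·81 = 3280.5; TS = 4920.75.
With 5 symmetric Cournot firms, each firm's FOC gives 293 − 3q = 212, so q = 27, Q = 5·27 = 135, and P = 225.5.
CS = ½·(293 − 225.5)·135 = 4556.25; PS = (225.5 − 212)·135 = 1822.5; TS = 6378.75.

Competition: TS = 6561; Monopoly: TS = 4920.75; Cournot: TS = 6378.75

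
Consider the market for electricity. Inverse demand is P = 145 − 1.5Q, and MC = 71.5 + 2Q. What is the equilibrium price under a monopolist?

The monopolist equates marginal revenue to marginal cost: 145 − 3Q = 71.5 + 2Q, so Q = 14.7. From demand, P = 122.95.

P = 122.95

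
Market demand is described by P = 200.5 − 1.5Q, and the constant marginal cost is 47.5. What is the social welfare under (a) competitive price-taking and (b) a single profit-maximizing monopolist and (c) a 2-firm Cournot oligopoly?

Under competition P = MC = 47.5, so Q = (200.5 − 47.5)/1.5 = 102.
CS = ½·(200.5 − 47.5)·102 = 7803; PS = (47.5 − 47.5)·102 = 0; TS = 7803.
Monopoly sets MR = MC: 200.5 − 3Q = 47.5 ⇒ Q = 51, P = 200.5 − 1.5·51 = 124.
CS = ½·(200.5 − 124)·51 = 1950.75; PS = (124 − 47.5)·51 = 3901.5; TS = 5852.25.
In a 2-firm Cournot equilibrium, symmetry and the first-order condition give q = (200.5 − 47.5)/(4.5) = 34. So Q = 68 and P = 98.5.
CS = ½·(200.5 − 98.5)·68 = 3468; PS = (98.5 − 47.5)·68 = 3468; TS = 6936.

Competition: TS = 7803; Monopoly: TS = 5852.25; Cournot: TS = 6936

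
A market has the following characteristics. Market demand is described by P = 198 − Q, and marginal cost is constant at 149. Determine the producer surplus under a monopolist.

A monopolist chooses Q where MR = MC. MR = 198 − 2Q; setting this equal to 149 gives Q = 24.5 and P = 173.5.
PS = (173.5 − 149)·24.5 = 600.25.

PS = 600.25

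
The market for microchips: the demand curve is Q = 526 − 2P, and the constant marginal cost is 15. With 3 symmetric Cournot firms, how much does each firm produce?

q_i = 124

Inverting demand: P = 263 − 0.5Q.
With 3 symmetric Cournot firms, each firm's FOC gives 263 − 2q = 15, so q = 124, Q = 3·124 = 372, and P = 77.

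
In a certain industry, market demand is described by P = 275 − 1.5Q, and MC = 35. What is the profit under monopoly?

A monopolist chooses Q where MR = MC. MR = 275 − 3Q; setting this equal to 35 gives Q = 80 and P = 155.
Profit = (155 − 35)·80 = 9600.

Profit = 9600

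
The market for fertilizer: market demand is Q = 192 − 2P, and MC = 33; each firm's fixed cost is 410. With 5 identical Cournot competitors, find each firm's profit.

π_i = −189.5

Inverting demand: P = 96 − 0.5Q.
Cournot with 5 identical firms: the symmetric best-response condition is 96 − 3q = 33. Each firm produces q = 21, total output Q = 105, price P = 43.5.
Each firm's profit = (43.5 − 33)·21 − 410 = −189.5.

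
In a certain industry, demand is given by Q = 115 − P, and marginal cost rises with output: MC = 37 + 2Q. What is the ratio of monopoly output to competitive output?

Q_m/Q_c = 0.75

Inverting demand: P = 115 − Q.
Monopoly sets MR = MC: 115 − 2Q = 37 + 2Q ⇒ Q = 19.5, P = 115 − 19.5 = 95.5.
Competitive equilibrium sets price equal to marginal cost: 115 − Q = 37 + 2Q, so Q = 26 and P = 89.
Ratio Q_m/Q_c = 19.5/26 = 0.75.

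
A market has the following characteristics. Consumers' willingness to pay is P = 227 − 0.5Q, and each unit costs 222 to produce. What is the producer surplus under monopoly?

The monopolist equates marginal revenue to marginal cost: 227 − Q = 222, so Q = 5. From demand, P = 224.5.
PS = (224.5 − 222)·5 = 12.5.

PS = 12.5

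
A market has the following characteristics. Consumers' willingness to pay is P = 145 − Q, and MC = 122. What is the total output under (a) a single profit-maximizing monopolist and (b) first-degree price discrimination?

Monopoly: Q = 11.5; Perfect PD: Q = 23

Monopoly sets MR = MC: 145 − 2Q = 122 ⇒ Q = 11.5, P = 145 − 11.5 = 133.5.
A perfectly discriminating monopolist sells every unit with P(Q) ≥ MC(Q), so output equals the competitive quantity Q = 23. Each buyer pays their reservation price, so CS = 0 and the firm captures all surplus.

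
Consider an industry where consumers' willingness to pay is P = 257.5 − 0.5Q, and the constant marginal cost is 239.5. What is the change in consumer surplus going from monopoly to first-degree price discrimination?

The monopolist equates marginal revenue to marginal cost: 257.5 − Q = 239.5, so Q = 18. From demand, P = 248.5.
CS = ½·(257.5 − 248.5)·18 = 81.
Under first-degree price discrimination the firm charges each unit its demand price and produces up to where P = MC, i.e. Q = 36. Consumer surplus is zero; producer surplus equals total surplus.
CS = 0.
Change in consumer surplus: 0 − 81 = −81.

Consumer surplus falls by 81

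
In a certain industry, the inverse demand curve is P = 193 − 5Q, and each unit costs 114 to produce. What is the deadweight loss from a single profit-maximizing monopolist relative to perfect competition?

Under competition P = MC = 114, so Q = (193 − 114)/5 = 15.8.
The monopolist equates marginal revenue to marginal cost: 193 − 10Q = 114, so Q = 7.9. From demand, P = 153.5.
DWL is the triangle between Q = 7.9 and Q = 15.8: ½·(15.8 − 7.9)·(153.5 − 114) = 156.025.

DWL = 156.025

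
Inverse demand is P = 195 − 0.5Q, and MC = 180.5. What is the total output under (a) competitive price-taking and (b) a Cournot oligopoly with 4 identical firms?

Competition: Q = 29; Cournot: Q = 23.2

Competitive firms price at marginal cost: P = 180.5, giving Q = 29.
With 4 symmetric Cournot firms, each firm's FOC gives 195 − 2.5q = 180.5, so q = 5.8, Q = 4·5.8 = 23.2, and P = 183.4.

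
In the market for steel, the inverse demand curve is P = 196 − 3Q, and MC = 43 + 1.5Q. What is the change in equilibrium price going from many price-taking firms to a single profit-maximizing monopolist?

Under competition P = MC: 196 − 3Q = 43 + 1.5Q ⇒ Q = 34, P = 94.
The monopolist equates marginal revenue to marginal cost: 196 − 6Q = 43 + 1.5Q, so Q = 20.4. From demand, P = 134.8.
Change in equilibrium price: 134.8 − 94 = 40.8.

Equilibrium price rises by 40.8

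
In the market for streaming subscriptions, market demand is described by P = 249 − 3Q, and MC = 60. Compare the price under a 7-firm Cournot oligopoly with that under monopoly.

Cournot with 7 identical firms: the symmetric best-response condition is 249 − 24q = 60. Each firm produces q = 7.875, total output Q = 55.125, price P = 83.625.
The monopolist equates marginal revenue to marginal cost: 249 − 6Q = 60, so Q = 31.5. From demand, P = 154.5.

Cournot: P = 83.625; Monopoly: P = 154.5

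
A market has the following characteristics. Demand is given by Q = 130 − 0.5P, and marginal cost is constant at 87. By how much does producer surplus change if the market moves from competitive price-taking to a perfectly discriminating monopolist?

PS rises by 7482.25

Inverting demand: P = 260 − 2Q.
Competitive firms price at marginal cost: P = 87, giving Q = 86.5.
PS = (87 − 87)·86.5 = 0.
Under first-degree price discrimination the firm charges each unit its demand price and produces up to where P = MC, i.e. Q = 86.5. Consumer surplus is zero; producer surplus equals total surplus.
PS = ½·(260 − 87)·86.5 = 7482.25.
Change in producer surplus: 7482.25 − 0 = 7482.25.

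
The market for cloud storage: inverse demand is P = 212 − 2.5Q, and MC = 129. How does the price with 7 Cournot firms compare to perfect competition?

Cournot: P = 139.375; Competition: P = 129

With 7 symmetric Cournot firms, each firm's FOC gives 212 − 20q = 129, so q = 4.15, Q = 7·4.15 = 29.05, and P = 139.375.
Under competition P = MC = 129, so Q = (212 − 129)/2.5 = 33.2.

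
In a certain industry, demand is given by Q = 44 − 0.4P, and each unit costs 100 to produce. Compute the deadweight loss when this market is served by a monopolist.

Inverting demand: P = 110 − 2.5Q.
Perfect competition: P = MC = 100, so 110 − 2.5Q = 100 and Q = 4.
Monopoly sets MR = MC: 110 − 5Q = 100 ⇒ Q = 2, P = 110 − 2.5·2 = 105.
DWL is the triangle between Q = 2 and Q = 4: ½·(4 − 2)·(105 − 100) = 5.

DWL = 5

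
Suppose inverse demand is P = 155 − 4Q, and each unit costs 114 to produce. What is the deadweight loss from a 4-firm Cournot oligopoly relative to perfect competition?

Perfect competition: P = MC = 114, so 155 − 4Q = 114 and Q = 10.25.
With 4 symmetric Cournot firms, each firm's FOC gives 155 − 20q = 114, so q = 2.05, Q = 4·2.05 = 8.2, and P = 122.2.
DWL is the triangle between Q = 8.2 and Q = 10.25: ½·(10.25 − 8.2)·(122.2 − 114) = 8.405.

DWL = 8.405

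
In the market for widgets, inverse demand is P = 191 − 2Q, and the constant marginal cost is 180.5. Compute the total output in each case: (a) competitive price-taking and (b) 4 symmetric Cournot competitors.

Perfect competition: P = MC = 180.5, so 191 − 2Q = 180.5 and Q = 5.25.
In a 4-firm Cournot equilibrium, symmetry and the first-order condition give q = (191 − 180.5)/(10) = 1.05. So Q = 4.2 and P = 182.6.

Competition: Q = 5.25; Cournot: Q = 4.2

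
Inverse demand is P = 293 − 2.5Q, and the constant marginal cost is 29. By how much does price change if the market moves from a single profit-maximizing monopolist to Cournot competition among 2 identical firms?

A monopolist chooses Q where MR = MC. MR = 293 − 5Q; setting this equal to 29 gives Q = 52.8 and P = 161.
Cournot with 2 identical firms: the symmetric best-response condition is 293 − 7.5q = 29. Each firm produces q = 35.2, total output Q = 70.4, price P = 117.
Change in price: 117 − 161 = −44.

P falls by 44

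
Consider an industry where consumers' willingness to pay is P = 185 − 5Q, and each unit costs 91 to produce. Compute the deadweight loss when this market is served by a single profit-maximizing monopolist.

DWL = 220.9

Under competition P = MC = 91, so Q = (185 − 91)/5 = 18.8.
Monopoly sets MR = MC: 185 − 10Q = 91 ⇒ Q = 9.4, P = 185 − 5·9.4 = 138.
DWL is the triangle between Q = 9.4 and Q = 18.8: ½·(18.8 − 9.4)·(138 − 91) = 220.9.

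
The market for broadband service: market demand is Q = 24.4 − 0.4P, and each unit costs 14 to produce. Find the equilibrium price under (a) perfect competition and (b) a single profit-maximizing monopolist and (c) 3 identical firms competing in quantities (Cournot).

Competition: P = 14; Monopoly: P = 37.5; Cournot: P = 25.75

Inverting demand: P = 61 − 2.5Q.
Perfect competition: P = MC = 14, so 61 − 2.5Q = 14 and Q = 18.8.
A monopolist chooses Q where MR = MC. MR = 61 − 5Q; setting this equal to 14 gives Q = 9.4 and P = 37.5.
Cournot with 3 identical firms: the symmetric best-response condition is 61 − 10q = 14. Each firm produces q = 4.7, total output Q = 14.1, price P = 25.75.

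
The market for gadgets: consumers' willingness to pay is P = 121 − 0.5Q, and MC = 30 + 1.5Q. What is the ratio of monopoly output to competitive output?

A monopolist chooses Q where MR = MC. MR = 121 − Q; setting this equal to 30 + 1.5Q gives Q = 36.4 and P = 102.8.
Under competition P = MC: 121 − 0.5Q = 30 + 1.5Q ⇒ Q = 45.5, P = 98.25.
Ratio Q_m/Q_c = 36.4/45.5 = 0.8.

Q_m/Q_c = 0.8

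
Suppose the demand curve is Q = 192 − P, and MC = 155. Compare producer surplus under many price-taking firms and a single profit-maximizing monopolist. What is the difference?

Inverting demand: P = 192 − Q.
Perfect competition: P = MC = 155, so 192 − Q = 155 and Q = 37.
PS = (155 − 155)·37 = 0.
A monopolist chooses Q where MR = MC. MR = 192 − 2Q; setting this equal to 155 gives Q = 18.5 and P = 173.5.
PS = (173.5 − 155)·18.5 = 342.25.
Change in producer surplus: 342.25 − 0 = 342.25.

Producer surplus rises by 342.25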